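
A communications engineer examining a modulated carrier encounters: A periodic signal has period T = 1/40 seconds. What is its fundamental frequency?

The fundamental frequency is the reciprocal of the period.
f = 1/T = 1/(1/40) = 40 Hz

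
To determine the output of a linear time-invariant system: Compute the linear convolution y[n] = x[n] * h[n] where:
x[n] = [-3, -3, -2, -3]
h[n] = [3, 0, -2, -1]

y[n] = sum_k x[k]*h[n-k]. Output length = len(x) + len(h) - 1 = 4 + 4 - 1 = 7.
y[0] = -3*3 = -9
y[1] = -3*3 + -3*0 = -9
y[2] = -2*3 + -3*0 + -3*-2 = 0
y[3] = -3*3 + -2*0 + -3*-2 + -3*-1 = 0
y[4] = -3*0 + -2*-2 + -3*-1 = 7
y[5] = -3*-2 + -2*-1 = 8
y[6] = -3*-1 = 3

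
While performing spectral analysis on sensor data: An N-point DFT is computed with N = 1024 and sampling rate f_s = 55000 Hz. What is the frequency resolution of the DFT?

DFT frequency resolution = f_s / N
= 55000 / 1024 = 6875/128 Hz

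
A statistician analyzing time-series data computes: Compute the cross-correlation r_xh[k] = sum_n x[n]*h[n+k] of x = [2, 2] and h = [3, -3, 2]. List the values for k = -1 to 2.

Both sequences indexed from 0 and zero outside their support.
Lags with overlap: k = -1 to 2.
  r_xh[-1] = x[1]*h[0] = 6
  r_xh[0] = x[0]*h[0] + x[1]*h[1] = 0
  r_xh[1] = x[0]*h[1] + x[1]*h[2] = -2
  r_xh[2] = x[0]*h[2] = 4
r_xh = [6, 0, -2, 4] (for k = -1, ..., 2)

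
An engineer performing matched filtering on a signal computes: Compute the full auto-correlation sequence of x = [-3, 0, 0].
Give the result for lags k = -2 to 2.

r_xx[k] = sum_m x[m]*x[m+k], indexed from 0, for k = -2 to 2:
  r_xx[-2] = x[2]*x[0] = 0
  r_xx[-1] = x[1]*x[0] + x[2]*x[1] = 0
  r_xx[0] = x[0]*x[0] + x[1]*x[1] + x[2]*x[2] = 9
  r_xx[1] = x[0]*x[1] + x[1]*x[2] = 0
  r_xx[2] = x[0]*x[2] = 0
r_xx = [0, 0, 9, 0, 0]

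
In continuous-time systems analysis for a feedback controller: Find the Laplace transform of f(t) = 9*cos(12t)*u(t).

Standard pair: cos(wt)*u(t) <-> s/(s^2+w^2)
With w = 12: L{9*cos(12t)*u(t)} = 9s/(s^2+144)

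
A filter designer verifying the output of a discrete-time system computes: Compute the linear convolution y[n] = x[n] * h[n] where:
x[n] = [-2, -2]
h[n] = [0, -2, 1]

y[n] = sum_k x[k]*h[n-k]. Output length = len(x) + len(h) - 1 = 2 + 3 - 1 = 4.
y[0] = -2*0 = 0
y[1] = -2*0 + -2*-2 = 4
y[2] = -2*-2 + -2*1 = 2
y[3] = -2*1 = -2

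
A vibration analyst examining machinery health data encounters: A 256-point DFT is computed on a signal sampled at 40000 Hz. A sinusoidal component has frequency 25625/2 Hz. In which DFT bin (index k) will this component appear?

DFT frequency resolution = f_s/N = 40000/256 = 625/4 Hz
Bin index k = f_signal / resolution = 25625/2 / 625/4 = 82
The signal frequency 25625/2 Hz falls in DFT bin k = 82.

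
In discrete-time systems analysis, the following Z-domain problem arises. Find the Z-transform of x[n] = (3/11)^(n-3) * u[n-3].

Time-shifting property: if X(z) = Z{x[n]}, then Z{x[n-d]} = z^(-d) * X(z)
X(z) = z/(z - 3/11) for x[n] = (3/11)^n * u[n]
Z{x[n-3]} = z^(-3) * z/(z - 3/11) = z^(-2)/(z - 3/11)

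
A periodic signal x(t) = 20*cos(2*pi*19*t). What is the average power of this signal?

Average power of A*cos(wt) is A^2/2.
P = 20^2 / 2 = 400/2 = 200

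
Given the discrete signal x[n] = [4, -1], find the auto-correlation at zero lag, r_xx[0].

The auto-correlation at zero lag r_xx[0] equals the signal energy.
r_xx[0] = sum of x[n]^2 = 4^2 + (-1)^2
= 16 + 1 = 17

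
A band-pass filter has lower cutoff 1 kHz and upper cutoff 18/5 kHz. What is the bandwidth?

Bandwidth = f_high - f_low
= 18/5 kHz - 1 kHz = 13/5 kHz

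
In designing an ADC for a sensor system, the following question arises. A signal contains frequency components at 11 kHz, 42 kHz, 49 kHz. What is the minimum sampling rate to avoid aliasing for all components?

The highest frequency component is f_max = 49 kHz.
Nyquist rate = 2 * f_max = 2 * 49 kHz = 98 kHz.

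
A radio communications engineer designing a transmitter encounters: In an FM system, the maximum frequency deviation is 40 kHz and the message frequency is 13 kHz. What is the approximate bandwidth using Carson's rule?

Carson's rule: BW = 2*(delta_f + f_m)
= 2*(40 + 13) kHz = 106 kHz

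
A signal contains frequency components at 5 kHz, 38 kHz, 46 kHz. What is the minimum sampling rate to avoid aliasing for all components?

The highest frequency component is f_max = 46 kHz.
Nyquist rate = 2 * f_max = 2 * 46 kHz = 92 kHz.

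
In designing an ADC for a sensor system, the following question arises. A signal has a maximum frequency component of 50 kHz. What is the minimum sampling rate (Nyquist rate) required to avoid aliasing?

By the Nyquist-Shannon sampling theorem,
the minimum sampling rate (Nyquist rate) must be at least 2 * f_max.
Nyquist rate = 2 * 50 kHz = 100 kHz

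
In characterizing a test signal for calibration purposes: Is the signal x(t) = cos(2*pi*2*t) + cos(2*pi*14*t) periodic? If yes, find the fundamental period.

f1 = 2 Hz, f2 = 14 Hz
Period T1 = 1/2, T2 = 1/14
Ratio T1/T2 = 14/2, which is rational.
The signal is periodic with fundamental period T = 1/GCD(2,14) = 1/2 s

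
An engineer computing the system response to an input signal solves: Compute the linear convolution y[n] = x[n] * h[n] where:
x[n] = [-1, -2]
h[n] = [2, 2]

y[n] = sum_k x[k]*h[n-k]. Output length = len(x) + len(h) - 1 = 2 + 2 - 1 = 3.
y[0] = -1*2 = -2
y[1] = -2*2 + -1*2 = -6
y[2] = -2*2 = -4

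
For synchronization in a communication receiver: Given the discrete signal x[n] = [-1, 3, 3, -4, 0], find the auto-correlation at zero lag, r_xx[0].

The auto-correlation at zero lag r_xx[0] equals the signal energy.
r_xx[0] = sum of x[n]^2 = (-1)^2 + 3^2 + 3^2 + (-4)^2 + 0^2
= 1 + 9 + 9 + 16 + 0 = 35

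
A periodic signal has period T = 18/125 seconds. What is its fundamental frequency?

The fundamental frequency is the reciprocal of the period.
f = 1/T = 1/(18/125) = 125/18 Hz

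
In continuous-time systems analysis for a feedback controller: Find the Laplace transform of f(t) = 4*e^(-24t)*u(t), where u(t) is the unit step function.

Standard Laplace transform pair:
e^(-at)*u(t) <-> 1/(s+a)
With a = 24: L{4*e^(-24t)*u(t)} = 4/(s+24), ROC: Re(s) > -24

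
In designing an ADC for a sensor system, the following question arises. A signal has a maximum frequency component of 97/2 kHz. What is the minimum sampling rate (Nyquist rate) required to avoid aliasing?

By the Nyquist-Shannon sampling theorem,
the minimum sampling rate (Nyquist rate) must be at least 2 * f_max.
Nyquist rate = 2 * 97/2 kHz = 97 kHz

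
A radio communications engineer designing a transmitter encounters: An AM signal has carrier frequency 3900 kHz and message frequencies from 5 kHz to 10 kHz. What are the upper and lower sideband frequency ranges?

Upper sideband (USB) = fc + [fm_low, fm_high] = 3900 + [5, 10] = [3905, 3910] kHz
Lower sideband (LSB) = fc - [fm_high, fm_low] = 3900 - [10, 5] = [3890, 3895] kHz
Total occupied spectrum: 3890 kHz to 3910 kHz (plus carrier at 3900 kHz)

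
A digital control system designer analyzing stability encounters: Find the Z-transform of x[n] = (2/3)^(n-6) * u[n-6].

Time-shifting property: if X(z) = Z{x[n]}, then Z{x[n-d]} = z^(-d) * X(z)
X(z) = z/(z - 2/3) for x[n] = (2/3)^n * u[n]
Z{x[n-6]} = z^(-6) * z/(z - 2/3) = z^(-5)/(z - 2/3)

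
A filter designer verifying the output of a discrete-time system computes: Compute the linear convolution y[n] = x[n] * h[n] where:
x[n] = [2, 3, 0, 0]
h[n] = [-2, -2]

y[n] = sum_k x[k]*h[n-k]. Output length = len(x) + len(h) - 1 = 4 + 2 - 1 = 5.
y[0] = 2*-2 = -4
y[1] = 3*-2 + 2*-2 = -10
y[2] = 0*-2 + 3*-2 = -6
y[3] = 0*-2 + 0*-2 = 0
y[4] = 0*-2 = 0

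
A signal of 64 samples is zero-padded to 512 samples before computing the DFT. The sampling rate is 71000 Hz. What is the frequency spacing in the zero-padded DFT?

Original DFT: N = 64, resolution = f_s/N = 71000/64 = 8875/8 Hz
Zero-padded DFT: N = 512, resolution = f_s/N = 71000/512 = 8875/64 Hz
Zero-padding interpolates the spectrum (finer frequency grid)
but does NOT improve the true spectral resolution (ability to resolve close frequencies).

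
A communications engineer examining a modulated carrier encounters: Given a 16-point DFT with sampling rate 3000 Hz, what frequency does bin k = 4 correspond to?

The frequency of DFT bin k is: f_k = k * f_s / N
f_4 = 4 * 3000 / 16 = 750 Hz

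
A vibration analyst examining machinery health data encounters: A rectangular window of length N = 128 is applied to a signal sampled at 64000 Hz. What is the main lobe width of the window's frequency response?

For a rectangular window of length N,
the main lobe width in frequency is 2*f_s/N.
= 2*64000/128 = 1000 Hz
This determines the minimum frequency separation for resolving two sinusoids.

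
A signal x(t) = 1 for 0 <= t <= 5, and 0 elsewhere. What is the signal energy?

Energy = integral of |x(t)|^2 dt over the signal duration
= 1^2 * 5 = 1 * 5 = 5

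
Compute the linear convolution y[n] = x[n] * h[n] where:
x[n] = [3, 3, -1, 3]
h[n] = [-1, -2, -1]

y[n] = sum_k x[k]*h[n-k]. Output length = len(x) + len(h) - 1 = 4 + 3 - 1 = 6.
y[0] = 3*-1 = -3
y[1] = 3*-1 + 3*-2 = -9
y[2] = -1*-1 + 3*-2 + 3*-1 = -8
y[3] = 3*-1 + -1*-2 + 3*-1 = -4
y[4] = 3*-2 + -1*-1 = -5
y[5] = 3*-1 = -3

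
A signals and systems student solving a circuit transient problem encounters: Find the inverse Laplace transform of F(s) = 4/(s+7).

Standard pair: k/(s+a) <-> k*e^(-at)*u(t)
With k=4, a=7: f(t) = 4*e^(-7t)*u(t)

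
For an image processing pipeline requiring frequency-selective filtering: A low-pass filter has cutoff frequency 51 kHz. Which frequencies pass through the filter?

A low-pass filter passes all frequencies below the cutoff frequency 51 kHz and attenuates higher frequencies.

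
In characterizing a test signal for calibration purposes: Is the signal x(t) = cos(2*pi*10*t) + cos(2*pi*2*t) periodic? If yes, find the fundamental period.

f1 = 10 Hz, f2 = 2 Hz
Period T1 = 1/10, T2 = 1/2
Ratio T1/T2 = 2/10, which is rational.
The signal is periodic with fundamental period T = 1/GCD(10,2) = 1/2 s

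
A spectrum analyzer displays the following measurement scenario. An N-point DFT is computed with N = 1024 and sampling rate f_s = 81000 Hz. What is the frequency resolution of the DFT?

DFT frequency resolution = f_s / N
= 81000 / 1024 = 10125/128 Hz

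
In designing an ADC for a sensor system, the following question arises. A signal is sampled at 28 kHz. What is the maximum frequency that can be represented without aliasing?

The maximum frequency that can be represented without aliasing
is the Nyquist frequency: f_max = f_s / 2 = 28 kHz / 2 = 14 kHz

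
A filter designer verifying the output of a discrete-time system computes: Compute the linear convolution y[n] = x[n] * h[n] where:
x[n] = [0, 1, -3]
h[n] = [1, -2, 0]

y[n] = sum_k x[k]*h[n-k]. Output length = len(x) + len(h) - 1 = 3 + 3 - 1 = 5.
y[0] = 0*1 = 0
y[1] = 1*1 + 0*-2 = 1
y[2] = -3*1 + 1*-2 + 0*0 = -5
y[3] = -3*-2 + 1*0 = 6
y[4] = -3*0 = 0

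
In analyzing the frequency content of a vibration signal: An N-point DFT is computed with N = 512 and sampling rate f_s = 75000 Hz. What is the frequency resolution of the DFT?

DFT frequency resolution = f_s / N
= 75000 / 512 = 9375/64 Hz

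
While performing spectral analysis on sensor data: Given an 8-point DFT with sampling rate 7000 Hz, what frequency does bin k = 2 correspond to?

The frequency of DFT bin k is: f_k = k * f_s / N
f_2 = 2 * 7000 / 8 = 1750 Hz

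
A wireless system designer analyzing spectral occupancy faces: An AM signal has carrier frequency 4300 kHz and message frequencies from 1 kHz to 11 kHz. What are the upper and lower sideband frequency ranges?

Upper sideband (USB) = fc + [fm_low, fm_high] = 4300 + [1, 11] = [4301, 4311] kHz
Lower sideband (LSB) = fc - [fm_high, fm_low] = 4300 - [11, 1] = [4289, 4299] kHz
Total occupied spectrum: 4289 kHz to 4311 kHz (plus carrier at 4300 kHz)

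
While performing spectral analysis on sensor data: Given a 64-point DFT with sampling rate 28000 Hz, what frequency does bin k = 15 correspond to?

The frequency of DFT bin k is: f_k = k * f_s / N
f_15 = 15 * 28000 / 64 = 13125/2 Hz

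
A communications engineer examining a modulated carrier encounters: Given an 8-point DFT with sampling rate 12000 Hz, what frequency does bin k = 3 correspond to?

The frequency of DFT bin k is: f_k = k * f_s / N
f_3 = 3 * 12000 / 8 = 4500 Hz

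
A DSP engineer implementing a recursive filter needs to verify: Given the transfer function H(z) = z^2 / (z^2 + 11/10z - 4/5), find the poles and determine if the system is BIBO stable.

Poles are roots of the denominator: z^2 + 11/10z - 4/5 = 0.
Quadratic formula: z = [-(11/10) +/- sqrt((11/10)^2 - 4*(-4/5))] / 2
Discriminant = 121/100 + 16/5 = 441/100; sqrt = 21/10.
z = (-11/10 +/- 21/10) / 2 => z = 1/2 or z = -8/5.
|p1| = 8/5, |p2| = 1/2.
For BIBO stability, all poles must lie inside the unit circle (|p| < 1).
System is UNSTABLE since at least one |p| >= 1.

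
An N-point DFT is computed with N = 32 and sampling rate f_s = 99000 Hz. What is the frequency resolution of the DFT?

DFT frequency resolution = f_s / N
= 99000 / 32 = 12375/4 Hz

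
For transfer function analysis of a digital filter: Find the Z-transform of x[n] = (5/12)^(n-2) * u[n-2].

Time-shifting property: if X(z) = Z{x[n]}, then Z{x[n-d]} = z^(-d) * X(z)
X(z) = z/(z - 5/12) for x[n] = (5/12)^n * u[n]
Z{x[n-2]} = z^(-2) * z/(z - 5/12) = z^(-1)/(z - 5/12)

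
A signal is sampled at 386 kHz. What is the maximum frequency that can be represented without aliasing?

The maximum frequency that can be represented without aliasing
is the Nyquist frequency: f_max = f_s / 2 = 386 kHz / 2 = 193 kHz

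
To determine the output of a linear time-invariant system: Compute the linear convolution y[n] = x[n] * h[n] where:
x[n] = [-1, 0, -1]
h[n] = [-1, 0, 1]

y[n] = sum_k x[k]*h[n-k]. Output length = len(x) + len(h) - 1 = 3 + 3 - 1 = 5.
y[0] = -1*-1 = 1
y[1] = 0*-1 + -1*0 = 0
y[2] = -1*-1 + 0*0 + -1*1 = 0
y[3] = -1*0 + 0*1 = 0
y[4] = -1*1 = -1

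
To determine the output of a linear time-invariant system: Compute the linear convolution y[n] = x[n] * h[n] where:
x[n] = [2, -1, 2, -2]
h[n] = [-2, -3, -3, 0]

y[n] = sum_k x[k]*h[n-k]. Output length = len(x) + len(h) - 1 = 4 + 4 - 1 = 7.
y[0] = 2*-2 = -4
y[1] = -1*-2 + 2*-3 = -4
y[2] = 2*-2 + -1*-3 + 2*-3 = -7
y[3] = -2*-2 + 2*-3 + -1*-3 + 2*0 = 1
y[4] = -2*-3 + 2*-3 + -1*0 = 0
y[5] = -2*-3 + 2*0 = 6
y[6] = -2*0 = 0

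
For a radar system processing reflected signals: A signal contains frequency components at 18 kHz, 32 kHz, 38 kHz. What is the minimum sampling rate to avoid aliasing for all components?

The highest frequency component is f_max = 38 kHz.
Nyquist rate = 2 * f_max = 2 * 38 kHz = 76 kHz.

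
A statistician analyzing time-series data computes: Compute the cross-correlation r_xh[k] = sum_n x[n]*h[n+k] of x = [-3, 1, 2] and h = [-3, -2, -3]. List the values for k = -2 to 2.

Both sequences indexed from 0 and zero outside their support.
Lags with overlap: k = -2 to 2.
  r_xh[-2] = x[2]*h[0] = -6
  r_xh[-1] = x[1]*h[0] + x[2]*h[1] = -7
  r_xh[0] = x[0]*h[0] + x[1]*h[1] + x[2]*h[2] = 1
  r_xh[1] = x[0]*h[1] + x[1]*h[2] = 3
  r_xh[2] = x[0]*h[2] = 9
r_xh = [-6, -7, 1, 3, 9] (for k = -2, ..., 2)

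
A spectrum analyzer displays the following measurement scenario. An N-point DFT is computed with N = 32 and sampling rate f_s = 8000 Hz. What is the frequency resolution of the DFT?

DFT frequency resolution = f_s / N
= 8000 / 32 = 250 Hz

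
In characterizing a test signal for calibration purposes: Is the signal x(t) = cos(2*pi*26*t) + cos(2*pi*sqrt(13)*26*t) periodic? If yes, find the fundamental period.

f1 = 26 Hz, f2 = 26*sqrt(13) Hz
Ratio f2/f1 = sqrt(13), which is irrational.
Since the frequency ratio is irrational, no common period exists.
The signal is not periodic.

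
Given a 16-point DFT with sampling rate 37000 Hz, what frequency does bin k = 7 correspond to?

The frequency of DFT bin k is: f_k = k * f_s / N
f_7 = 7 * 37000 / 16 = 32375/2 Hz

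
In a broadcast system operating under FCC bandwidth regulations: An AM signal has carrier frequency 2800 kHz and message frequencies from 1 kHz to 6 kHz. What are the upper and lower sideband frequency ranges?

Upper sideband (USB) = fc + [fm_low, fm_high] = 2800 + [1, 6] = [2801, 2806] kHz
Lower sideband (LSB) = fc - [fm_high, fm_low] = 2800 - [6, 1] = [2794, 2799] kHz
Total occupied spectrum: 2794 kHz to 2806 kHz (plus carrier at 2800 kHz)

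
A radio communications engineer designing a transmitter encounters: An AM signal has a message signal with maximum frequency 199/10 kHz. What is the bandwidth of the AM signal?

In AM (double-sideband), the bandwidth is twice the message frequency.
BW = 2 * f_m = 2 * 199/10 kHz = 199/5 kHz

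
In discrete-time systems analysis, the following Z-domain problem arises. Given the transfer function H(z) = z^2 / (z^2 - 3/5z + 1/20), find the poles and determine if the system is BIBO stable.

Poles are roots of the denominator: z^2 - 3/5z + 1/20 = 0.
Quadratic formula: z = [-(-3/5) +/- sqrt((-3/5)^2 - 4*(1/20))] / 2
Discriminant = 9/25 - 1/5 = 4/25; sqrt = 2/5.
z = (3/5 +/- 2/5) / 2 => z = 1/2 or z = 1/10.
|p1| = 1/2, |p2| = 1/10.
For BIBO stability, all poles must lie inside the unit circle (|p| < 1).
System is STABLE since both |p| < 1.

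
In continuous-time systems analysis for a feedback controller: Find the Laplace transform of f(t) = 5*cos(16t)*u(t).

Standard pair: cos(wt)*u(t) <-> s/(s^2+w^2)
With w = 16: L{5*cos(16t)*u(t)} = 5s/(s^2+256)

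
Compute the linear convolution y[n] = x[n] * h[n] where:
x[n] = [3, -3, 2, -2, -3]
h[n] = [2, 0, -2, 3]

y[n] = sum_k x[k]*h[n-k]. Output length = len(x) + len(h) - 1 = 5 + 4 - 1 = 8.
y[0] = 3*2 = 6
y[1] = -3*2 + 3*0 = -6
y[2] = 2*2 + -3*0 + 3*-2 = -2
y[3] = -2*2 + 2*0 + -3*-2 + 3*3 = 11
y[4] = -3*2 + -2*0 + 2*-2 + -3*3 = -19
y[5] = -3*0 + -2*-2 + 2*3 = 10
y[6] = -3*-2 + -2*3 = 0
y[7] = -3*3 = -9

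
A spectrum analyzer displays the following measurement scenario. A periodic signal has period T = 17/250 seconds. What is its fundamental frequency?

The fundamental frequency is the reciprocal of the period.
f = 1/T = 1/(17/250) = 250/17 Hz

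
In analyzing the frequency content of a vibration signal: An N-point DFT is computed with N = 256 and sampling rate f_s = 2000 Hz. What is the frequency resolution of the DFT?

DFT frequency resolution = f_s / N
= 2000 / 256 = 125/16 Hz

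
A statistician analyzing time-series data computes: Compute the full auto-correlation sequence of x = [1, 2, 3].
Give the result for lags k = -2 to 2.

r_xx[k] = sum_m x[m]*x[m+k], indexed from 0, for k = -2 to 2:
  r_xx[-2] = x[2]*x[0] = 3
  r_xx[-1] = x[1]*x[0] + x[2]*x[1] = 8
  r_xx[0] = x[0]*x[0] + x[1]*x[1] + x[2]*x[2] = 14
  r_xx[1] = x[0]*x[1] + x[1]*x[2] = 8
  r_xx[2] = x[0]*x[2] = 3
r_xx = [3, 8, 14, 8, 3]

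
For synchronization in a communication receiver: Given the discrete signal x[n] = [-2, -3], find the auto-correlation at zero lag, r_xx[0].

The auto-correlation at zero lag r_xx[0] equals the signal energy.
r_xx[0] = sum of x[n]^2 = (-2)^2 + (-3)^2
= 4 + 9 = 13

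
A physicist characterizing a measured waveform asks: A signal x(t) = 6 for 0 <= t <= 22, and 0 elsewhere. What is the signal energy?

Energy = integral of |x(t)|^2 dt over the signal duration
= 6^2 * 22 = 36 * 22 = 792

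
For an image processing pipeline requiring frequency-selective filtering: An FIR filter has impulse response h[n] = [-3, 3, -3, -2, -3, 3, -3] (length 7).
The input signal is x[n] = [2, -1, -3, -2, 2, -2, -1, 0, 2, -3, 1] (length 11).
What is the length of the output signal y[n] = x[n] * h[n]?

For linear convolution, the output length is:
len(y) = len(x) + len(h) - 1 = 11 + 7 - 1 = 17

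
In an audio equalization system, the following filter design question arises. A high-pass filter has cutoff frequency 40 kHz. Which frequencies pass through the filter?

A high-pass filter passes all frequencies above the cutoff frequency 40 kHz and attenuates lower frequencies.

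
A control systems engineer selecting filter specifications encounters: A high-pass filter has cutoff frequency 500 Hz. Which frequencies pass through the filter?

A high-pass filter passes all frequencies above the cutoff frequency 500 Hz and attenuates lower frequencies.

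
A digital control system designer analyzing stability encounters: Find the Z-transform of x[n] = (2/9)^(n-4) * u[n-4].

Time-shifting property: if X(z) = Z{x[n]}, then Z{x[n-d]} = z^(-d) * X(z)
X(z) = z/(z - 2/9) for x[n] = (2/9)^n * u[n]
Z{x[n-4]} = z^(-4) * z/(z - 2/9) = z^(-3)/(z - 2/9)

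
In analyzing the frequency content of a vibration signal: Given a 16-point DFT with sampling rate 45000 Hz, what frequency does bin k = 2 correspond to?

The frequency of DFT bin k is: f_k = k * f_s / N
f_2 = 2 * 45000 / 16 = 5625 Hz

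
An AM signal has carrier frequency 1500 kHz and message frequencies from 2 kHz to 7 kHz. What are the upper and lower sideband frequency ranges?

Upper sideband (USB) = fc + [fm_low, fm_high] = 1500 + [2, 7] = [1502, 1507] kHz
Lower sideband (LSB) = fc - [fm_high, fm_low] = 1500 - [7, 2] = [1493, 1498] kHz
Total occupied spectrum: 1493 kHz to 1507 kHz (plus carrier at 1500 kHz)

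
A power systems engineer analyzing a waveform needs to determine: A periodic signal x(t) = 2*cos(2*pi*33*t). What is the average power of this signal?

Average power of A*cos(wt) is A^2/2.
P = 2^2 / 2 = 4/2 = 2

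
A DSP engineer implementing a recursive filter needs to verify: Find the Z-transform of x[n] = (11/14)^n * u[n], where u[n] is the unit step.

The Z-transform of a^n * u[n] is z/(z-a) for |z| > |a|.
Here a = 11/14, so X(z) = z/(z - (11/14)) = 14z/(14z - 11)
ROC: |z| > 11/14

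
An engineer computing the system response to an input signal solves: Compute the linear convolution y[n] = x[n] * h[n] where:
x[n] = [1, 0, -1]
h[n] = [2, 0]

y[n] = sum_k x[k]*h[n-k]. Output length = len(x) + len(h) - 1 = 3 + 2 - 1 = 4.
y[0] = 1*2 = 2
y[1] = 0*2 + 1*0 = 0
y[2] = -1*2 + 0*0 = -2
y[3] = -1*0 = 0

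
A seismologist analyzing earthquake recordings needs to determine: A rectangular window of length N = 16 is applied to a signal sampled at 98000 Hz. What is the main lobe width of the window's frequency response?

For a rectangular window of length N,
the main lobe width in frequency is 2*f_s/N.
= 2*98000/16 = 12250 Hz
This determines the minimum frequency separation for resolving two sinusoids.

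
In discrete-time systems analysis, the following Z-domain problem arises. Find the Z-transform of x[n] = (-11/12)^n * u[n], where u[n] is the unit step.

The Z-transform of a^n * u[n] is z/(z-a) for |z| > |a|.
Here a = -11/12, so X(z) = z/(z - (-11/12)) = 12z/(12z + 11)
ROC: |z| > 11/12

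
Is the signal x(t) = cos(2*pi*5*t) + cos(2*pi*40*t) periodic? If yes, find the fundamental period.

f1 = 5 Hz, f2 = 40 Hz
Period T1 = 1/5, T2 = 1/40
Ratio T1/T2 = 40/5, which is rational.
The signal is periodic with fundamental period T = 1/GCD(5,40) = 1/5 s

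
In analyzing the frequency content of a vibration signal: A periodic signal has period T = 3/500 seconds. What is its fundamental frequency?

The fundamental frequency is the reciprocal of the period.
f = 1/T = 1/(3/500) = 500/3 Hz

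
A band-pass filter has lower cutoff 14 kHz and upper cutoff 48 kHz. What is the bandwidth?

Bandwidth = f_high - f_low
= 48 kHz - 14 kHz = 34 kHz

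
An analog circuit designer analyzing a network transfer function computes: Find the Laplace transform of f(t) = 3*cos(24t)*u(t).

Standard pair: cos(wt)*u(t) <-> s/(s^2+w^2)
With w = 24: L{3*cos(24t)*u(t)} = 3s/(s^2+576)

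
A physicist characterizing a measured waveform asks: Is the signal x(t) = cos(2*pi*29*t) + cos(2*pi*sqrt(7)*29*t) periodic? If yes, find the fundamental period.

f1 = 29 Hz, f2 = 29*sqrt(7) Hz
Ratio f2/f1 = sqrt(7), which is irrational.
Since the frequency ratio is irrational, no common period exists.
The signal is not periodic.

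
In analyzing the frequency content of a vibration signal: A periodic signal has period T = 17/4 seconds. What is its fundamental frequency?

The fundamental frequency is the reciprocal of the period.
f = 1/T = 1/(17/4) = 4/17 Hz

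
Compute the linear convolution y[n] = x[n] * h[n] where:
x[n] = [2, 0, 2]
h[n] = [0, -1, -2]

y[n] = sum_k x[k]*h[n-k]. Output length = len(x) + len(h) - 1 = 3 + 3 - 1 = 5.
y[0] = 2*0 = 0
y[1] = 0*0 + 2*-1 = -2
y[2] = 2*0 + 0*-1 + 2*-2 = -4
y[3] = 2*-1 + 0*-2 = -2
y[4] = 2*-2 = -4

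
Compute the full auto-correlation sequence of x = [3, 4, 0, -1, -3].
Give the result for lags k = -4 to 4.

r_xx[k] = sum_m x[m]*x[m+k], indexed from 0, for k = -4 to 4:
  r_xx[-4] = x[4]*x[0] = -9
  r_xx[-3] = x[3]*x[0] + x[4]*x[1] = -15
  r_xx[-2] = x[2]*x[0] + x[3]*x[1] + x[4]*x[2] = -4
  r_xx[-1] = x[1]*x[0] + x[2]*x[1] + x[3]*x[2] + x[4]*x[3] = 15
  r_xx[0] = x[0]*x[0] + x[1]*x[1] + x[2]*x[2] + x[3]*x[3] + x[4]*x[4] = 35
  r_xx[1] = x[0]*x[1] + x[1]*x[2] + x[2]*x[3] + x[3]*x[4] = 15
  r_xx[2] = x[0]*x[2] + x[1]*x[3] + x[2]*x[4] = -4
  r_xx[3] = x[0]*x[3] + x[1]*x[4] = -15
  r_xx[4] = x[0]*x[4] = -9
r_xx = [-9, -15, -4, 15, 35, 15, -4, -15, -9]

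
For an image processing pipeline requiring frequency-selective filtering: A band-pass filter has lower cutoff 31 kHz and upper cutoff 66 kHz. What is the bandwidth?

Bandwidth = f_high - f_low
= 66 kHz - 31 kHz = 35 kHz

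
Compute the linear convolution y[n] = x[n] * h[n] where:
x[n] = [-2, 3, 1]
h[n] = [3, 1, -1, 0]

y[n] = sum_k x[k]*h[n-k]. Output length = len(x) + len(h) - 1 = 3 + 4 - 1 = 6.
y[0] = -2*3 = -6
y[1] = 3*3 + -2*1 = 7
y[2] = 1*3 + 3*1 + -2*-1 = 8
y[3] = 1*1 + 3*-1 + -2*0 = -2
y[4] = 1*-1 + 3*0 = -1
y[5] = 1*0 = 0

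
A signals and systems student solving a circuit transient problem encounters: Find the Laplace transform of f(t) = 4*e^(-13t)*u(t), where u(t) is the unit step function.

Standard Laplace transform pair:
e^(-at)*u(t) <-> 1/(s+a)
With a = 13: L{4*e^(-13t)*u(t)} = 4/(s+13), ROC: Re(s) > -13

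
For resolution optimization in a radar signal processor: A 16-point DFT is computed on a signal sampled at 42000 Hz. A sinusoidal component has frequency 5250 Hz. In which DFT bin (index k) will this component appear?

DFT frequency resolution = f_s/N = 42000/16 = 2625 Hz
Bin index k = f_signal / resolution = 5250 / 2625 = 2
The signal frequency 5250 Hz falls in DFT bin k = 2.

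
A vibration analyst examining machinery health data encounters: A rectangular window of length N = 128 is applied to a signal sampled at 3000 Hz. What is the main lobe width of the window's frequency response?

For a rectangular window of length N,
the main lobe width in frequency is 2*f_s/N.
= 2*3000/128 = 375/8 Hz
This determines the minimum frequency separation for resolving two sinusoids.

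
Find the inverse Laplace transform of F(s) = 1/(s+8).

Standard pair: k/(s+a) <-> k*e^(-at)*u(t)
With k=1, a=8: f(t) = e^(-8t)*u(t)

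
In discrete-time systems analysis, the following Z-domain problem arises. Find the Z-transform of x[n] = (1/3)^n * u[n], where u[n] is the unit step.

The Z-transform of a^n * u[n] is z/(z-a) for |z| > |a|.
Here a = 1/3, so X(z) = z/(z - (1/3)) = 3z/(3z - 1)
ROC: |z| > 1/3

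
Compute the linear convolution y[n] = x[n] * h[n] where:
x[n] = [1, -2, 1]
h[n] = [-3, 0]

y[n] = sum_k x[k]*h[n-k]. Output length = len(x) + len(h) - 1 = 3 + 2 - 1 = 4.
y[0] = 1*-3 = -3
y[1] = -2*-3 + 1*0 = 6
y[2] = 1*-3 + -2*0 = -3
y[3] = 1*0 = 0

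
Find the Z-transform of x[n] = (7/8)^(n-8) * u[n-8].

Time-shifting property: if X(z) = Z{x[n]}, then Z{x[n-d]} = z^(-d) * X(z)
X(z) = z/(z - 7/8) for x[n] = (7/8)^n * u[n]
Z{x[n-8]} = z^(-8) * z/(z - 7/8) = z^(-7)/(z - 7/8)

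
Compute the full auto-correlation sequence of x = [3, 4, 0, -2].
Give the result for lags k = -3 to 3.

r_xx[k] = sum_m x[m]*x[m+k], indexed from 0, for k = -3 to 3:
  r_xx[-3] = x[3]*x[0] = -6
  r_xx[-2] = x[2]*x[0] + x[3]*x[1] = -8
  r_xx[-1] = x[1]*x[0] + x[2]*x[1] + x[3]*x[2] = 12
  r_xx[0] = x[0]*x[0] + x[1]*x[1] + x[2]*x[2] + x[3]*x[3] = 29
  r_xx[1] = x[0]*x[1] + x[1]*x[2] + x[2]*x[3] = 12
  r_xx[2] = x[0]*x[2] + x[1]*x[3] = -8
  r_xx[3] = x[0]*x[3] = -6
r_xx = [-6, -8, 12, 29, 12, -8, -6]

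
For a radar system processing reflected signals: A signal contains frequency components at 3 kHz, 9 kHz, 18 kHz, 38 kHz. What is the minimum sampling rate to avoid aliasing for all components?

The highest frequency component is f_max = 38 kHz.
Nyquist rate = 2 * f_max = 2 * 38 kHz = 76 kHz.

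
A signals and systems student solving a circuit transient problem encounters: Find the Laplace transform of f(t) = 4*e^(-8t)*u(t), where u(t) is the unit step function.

Standard Laplace transform pair:
e^(-at)*u(t) <-> 1/(s+a)
With a = 8: L{4*e^(-8t)*u(t)} = 4/(s+8), ROC: Re(s) > -8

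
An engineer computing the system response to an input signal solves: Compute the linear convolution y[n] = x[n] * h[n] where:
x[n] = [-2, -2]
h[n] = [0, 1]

y[n] = sum_k x[k]*h[n-k]. Output length = len(x) + len(h) - 1 = 2 + 2 - 1 = 3.
y[0] = -2*0 = 0
y[1] = -2*0 + -2*1 = -2
y[2] = -2*1 = -2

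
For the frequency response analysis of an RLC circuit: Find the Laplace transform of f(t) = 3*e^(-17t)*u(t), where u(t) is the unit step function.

Standard Laplace transform pair:
e^(-at)*u(t) <-> 1/(s+a)
With a = 17: L{3*e^(-17t)*u(t)} = 3/(s+17), ROC: Re(s) > -17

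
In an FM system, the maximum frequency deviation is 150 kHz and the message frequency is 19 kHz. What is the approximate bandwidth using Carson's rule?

Carson's rule: BW = 2*(delta_f + f_m)
= 2*(150 + 19) kHz = 338 kHz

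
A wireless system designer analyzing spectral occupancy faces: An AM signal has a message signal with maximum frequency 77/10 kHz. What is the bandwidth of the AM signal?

In AM (double-sideband), the bandwidth is twice the message frequency.
BW = 2 * f_m = 2 * 77/10 kHz = 77/5 kHz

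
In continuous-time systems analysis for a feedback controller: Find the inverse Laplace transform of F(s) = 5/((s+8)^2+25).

Standard pair: w/((s+a)^2+w^2) <-> e^(-at)*sin(wt)*u(t)
With a=8, w=5: f(t) = e^(-8t)*sin(5t)*u(t)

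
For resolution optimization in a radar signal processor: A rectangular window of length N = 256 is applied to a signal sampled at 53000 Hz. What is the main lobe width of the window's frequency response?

For a rectangular window of length N,
the main lobe width in frequency is 2*f_s/N.
= 2*53000/256 = 6625/16 Hz
This determines the minimum frequency separation for resolving two sinusoids.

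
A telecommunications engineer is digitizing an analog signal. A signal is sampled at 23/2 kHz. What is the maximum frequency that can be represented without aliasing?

The maximum frequency that can be represented without aliasing
is the Nyquist frequency: f_max = f_s / 2 = 23/2 kHz / 2 = 23/4 kHz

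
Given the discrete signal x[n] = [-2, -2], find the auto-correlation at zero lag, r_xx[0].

The auto-correlation at zero lag r_xx[0] equals the signal energy.
r_xx[0] = sum of x[n]^2 = (-2)^2 + (-2)^2
= 4 + 4 = 8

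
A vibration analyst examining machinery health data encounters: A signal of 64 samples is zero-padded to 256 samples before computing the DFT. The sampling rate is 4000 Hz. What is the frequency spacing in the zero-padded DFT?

Original DFT: N = 64, resolution = f_s/N = 4000/64 = 125/2 Hz
Zero-padded DFT: N = 256, resolution = f_s/N = 4000/256 = 125/8 Hz
Zero-padding interpolates the spectrum (finer frequency grid)
but does NOT improve the true spectral resolution (ability to resolve close frequencies).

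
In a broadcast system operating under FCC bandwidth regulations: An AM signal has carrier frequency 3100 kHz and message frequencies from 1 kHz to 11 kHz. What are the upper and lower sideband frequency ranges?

Upper sideband (USB) = fc + [fm_low, fm_high] = 3100 + [1, 11] = [3101, 3111] kHz
Lower sideband (LSB) = fc - [fm_high, fm_low] = 3100 - [11, 1] = [3089, 3099] kHz
Total occupied spectrum: 3089 kHz to 3111 kHz (plus carrier at 3100 kHz)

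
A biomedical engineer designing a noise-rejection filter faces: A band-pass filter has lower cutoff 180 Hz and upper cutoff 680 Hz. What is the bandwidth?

Bandwidth = f_high - f_low
= 680 Hz - 180 Hz = 500 Hz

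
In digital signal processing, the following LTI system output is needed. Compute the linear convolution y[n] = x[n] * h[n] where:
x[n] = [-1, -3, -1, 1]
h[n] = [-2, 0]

y[n] = sum_k x[k]*h[n-k]. Output length = len(x) + len(h) - 1 = 4 + 2 - 1 = 5.
y[0] = -1*-2 = 2
y[1] = -3*-2 + -1*0 = 6
y[2] = -1*-2 + -3*0 = 2
y[3] = 1*-2 + -1*0 = -2
y[4] = 1*0 = 0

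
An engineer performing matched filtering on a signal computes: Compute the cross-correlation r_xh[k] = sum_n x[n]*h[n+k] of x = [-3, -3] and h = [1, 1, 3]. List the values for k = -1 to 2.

Both sequences indexed from 0 and zero outside their support.
Lags with overlap: k = -1 to 2.
  r_xh[-1] = x[1]*h[0] = -3
  r_xh[0] = x[0]*h[0] + x[1]*h[1] = -6
  r_xh[1] = x[0]*h[1] + x[1]*h[2] = -12
  r_xh[2] = x[0]*h[2] = -9
r_xh = [-3, -6, -12, -9] (for k = -1, ..., 2)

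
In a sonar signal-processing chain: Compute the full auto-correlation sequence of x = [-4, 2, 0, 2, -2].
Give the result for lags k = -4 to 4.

r_xx[k] = sum_m x[m]*x[m+k], indexed from 0, for k = -4 to 4:
  r_xx[-4] = x[4]*x[0] = 8
  r_xx[-3] = x[3]*x[0] + x[4]*x[1] = -12
  r_xx[-2] = x[2]*x[0] + x[3]*x[1] + x[4]*x[2] = 4
  r_xx[-1] = x[1]*x[0] + x[2]*x[1] + x[3]*x[2] + x[4]*x[3] = -12
  r_xx[0] = x[0]*x[0] + x[1]*x[1] + x[2]*x[2] + x[3]*x[3] + x[4]*x[4] = 28
  r_xx[1] = x[0]*x[1] + x[1]*x[2] + x[2]*x[3] + x[3]*x[4] = -12
  r_xx[2] = x[0]*x[2] + x[1]*x[3] + x[2]*x[4] = 4
  r_xx[3] = x[0]*x[3] + x[1]*x[4] = -12
  r_xx[4] = x[0]*x[4] = 8
r_xx = [8, -12, 4, -12, 28, -12, 4, -12, 8]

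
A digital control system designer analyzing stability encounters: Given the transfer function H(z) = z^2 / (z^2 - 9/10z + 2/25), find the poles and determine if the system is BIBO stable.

Poles are roots of the denominator: z^2 - 9/10z + 2/25 = 0.
Quadratic formula: z = [-(-9/10) +/- sqrt((-9/10)^2 - 4*(2/25))] / 2
Discriminant = 81/100 - 8/25 = 49/100; sqrt = 7/10.
z = (9/10 +/- 7/10) / 2 => z = 4/5 or z = 1/10.
|p1| = 4/5, |p2| = 1/10.
For BIBO stability, all poles must lie inside the unit circle (|p| < 1).
System is STABLE since both |p| < 1.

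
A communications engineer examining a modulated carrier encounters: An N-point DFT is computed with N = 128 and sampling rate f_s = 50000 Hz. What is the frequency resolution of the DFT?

DFT frequency resolution = f_s / N
= 50000 / 128 = 3125/8 Hz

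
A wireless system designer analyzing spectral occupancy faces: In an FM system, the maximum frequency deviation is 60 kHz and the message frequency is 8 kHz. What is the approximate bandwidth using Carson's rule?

Carson's rule: BW = 2*(delta_f + f_m)
= 2*(60 + 8) kHz = 136 kHz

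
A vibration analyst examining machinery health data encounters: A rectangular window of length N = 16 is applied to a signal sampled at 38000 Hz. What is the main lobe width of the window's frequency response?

For a rectangular window of length N,
the main lobe width in frequency is 2*f_s/N.
= 2*38000/16 = 4750 Hz
This determines the minimum frequency separation for resolving two sinusoids.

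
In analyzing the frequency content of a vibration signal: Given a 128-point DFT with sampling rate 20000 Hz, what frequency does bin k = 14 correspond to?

The frequency of DFT bin k is: f_k = k * f_s / N
f_14 = 14 * 20000 / 128 = 4375/2 Hz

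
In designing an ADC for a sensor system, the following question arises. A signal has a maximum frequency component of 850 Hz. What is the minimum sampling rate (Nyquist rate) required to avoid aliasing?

By the Nyquist-Shannon sampling theorem,
the minimum sampling rate (Nyquist rate) must be at least 2 * f_max.
Nyquist rate = 2 * 850 Hz = 1700 Hz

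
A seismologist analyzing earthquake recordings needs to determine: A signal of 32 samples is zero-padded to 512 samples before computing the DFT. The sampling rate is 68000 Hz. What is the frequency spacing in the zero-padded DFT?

Original DFT: N = 32, resolution = f_s/N = 68000/32 = 2125 Hz
Zero-padded DFT: N = 512, resolution = f_s/N = 68000/512 = 2125/16 Hz
Zero-padding interpolates the spectrum (finer frequency grid)
but does NOT improve the true spectral resolution (ability to resolve close frequencies).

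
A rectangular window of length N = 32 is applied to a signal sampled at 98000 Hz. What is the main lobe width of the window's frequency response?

For a rectangular window of length N,
the main lobe width in frequency is 2*f_s/N.
= 2*98000/32 = 6125 Hz
This determines the minimum frequency separation for resolving two sinusoids.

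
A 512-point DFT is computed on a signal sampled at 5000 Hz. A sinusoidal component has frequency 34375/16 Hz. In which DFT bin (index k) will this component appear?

DFT frequency resolution = f_s/N = 5000/512 = 625/64 Hz
Bin index k = f_signal / resolution = 34375/16 / 625/64 = 220
The signal frequency 34375/16 Hz falls in DFT bin k = 220.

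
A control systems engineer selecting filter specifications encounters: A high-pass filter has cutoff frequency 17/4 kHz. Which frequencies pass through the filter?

A high-pass filter passes all frequencies above the cutoff frequency 17/4 kHz and attenuates lower frequencies.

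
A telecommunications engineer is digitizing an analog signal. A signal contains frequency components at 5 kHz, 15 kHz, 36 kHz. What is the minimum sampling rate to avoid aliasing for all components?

The highest frequency component is f_max = 36 kHz.
Nyquist rate = 2 * f_max = 2 * 36 kHz = 72 kHz.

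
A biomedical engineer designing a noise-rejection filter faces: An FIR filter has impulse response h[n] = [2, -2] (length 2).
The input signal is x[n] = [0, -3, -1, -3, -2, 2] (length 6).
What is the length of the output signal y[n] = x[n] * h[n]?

For linear convolution, the output length is:
len(y) = len(x) + len(h) - 1 = 6 + 2 - 1 = 7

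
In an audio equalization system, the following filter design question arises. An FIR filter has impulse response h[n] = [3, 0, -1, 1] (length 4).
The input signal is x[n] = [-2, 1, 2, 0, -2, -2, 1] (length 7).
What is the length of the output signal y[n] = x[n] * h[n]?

For linear convolution, the output length is:
len(y) = len(x) + len(h) - 1 = 7 + 4 - 1 = 10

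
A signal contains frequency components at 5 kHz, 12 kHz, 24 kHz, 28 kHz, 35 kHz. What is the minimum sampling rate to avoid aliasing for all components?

The highest frequency component is f_max = 35 kHz.
Nyquist rate = 2 * f_max = 2 * 35 kHz = 70 kHz.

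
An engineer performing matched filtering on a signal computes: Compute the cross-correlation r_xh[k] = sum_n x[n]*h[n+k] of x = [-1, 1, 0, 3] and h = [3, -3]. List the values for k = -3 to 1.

Both sequences indexed from 0 and zero outside their support.
Lags with overlap: k = -3 to 1.
  r_xh[-3] = x[3]*h[0] = 9
  r_xh[-2] = x[2]*h[0] + x[3]*h[1] = -9
  r_xh[-1] = x[1]*h[0] + x[2]*h[1] = 3
  r_xh[0] = x[0]*h[0] + x[1]*h[1] = -6
  r_xh[1] = x[0]*h[1] = 3
r_xh = [9, -9, 3, -6, 3] (for k = -3, ..., 1)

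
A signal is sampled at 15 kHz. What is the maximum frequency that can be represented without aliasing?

The maximum frequency that can be represented without aliasing
is the Nyquist frequency: f_max = f_s / 2 = 15 kHz / 2 = 15/2 kHz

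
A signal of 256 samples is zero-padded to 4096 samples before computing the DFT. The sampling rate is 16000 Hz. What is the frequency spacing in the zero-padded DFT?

Original DFT: N = 256, resolution = f_s/N = 16000/256 = 125/2 Hz
Zero-padded DFT: N = 4096, resolution = f_s/N = 16000/4096 = 125/32 Hz
Zero-padding interpolates the spectrum (finer frequency grid)
but does NOT improve the true spectral resolution (ability to resolve close frequencies).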